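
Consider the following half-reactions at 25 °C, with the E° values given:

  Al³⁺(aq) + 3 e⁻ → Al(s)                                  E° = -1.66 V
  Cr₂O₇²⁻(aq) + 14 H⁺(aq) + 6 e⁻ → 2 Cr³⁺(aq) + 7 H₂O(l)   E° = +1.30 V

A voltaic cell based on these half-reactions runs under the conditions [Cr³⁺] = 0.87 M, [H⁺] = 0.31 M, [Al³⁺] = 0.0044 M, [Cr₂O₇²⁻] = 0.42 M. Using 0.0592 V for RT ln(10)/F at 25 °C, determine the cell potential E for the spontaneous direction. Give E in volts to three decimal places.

Cr₂O₇²⁻/Cr³⁺ is the cathode (higher E°), Al³⁺/Al the anode: E°cell = +1.30 − (-1.66) = +2.96 V, n = 6.
Overall: Cr₂O₇²⁻(aq) + 14 H⁺(aq) + 2 Al(s) → 2 Cr³⁺(aq) + 7 H₂O(l) + 2 Al³⁺(aq)
Q = [Cr³⁺]^2·[Al³⁺]^2 / ([Cr₂O₇²⁻]·[H⁺]^14); log Q = 2.664.
E = E° − (0.0592/n) log Q = +2.96 − (0.0592/6)(2.664) = +2.934 V.

+2.934 V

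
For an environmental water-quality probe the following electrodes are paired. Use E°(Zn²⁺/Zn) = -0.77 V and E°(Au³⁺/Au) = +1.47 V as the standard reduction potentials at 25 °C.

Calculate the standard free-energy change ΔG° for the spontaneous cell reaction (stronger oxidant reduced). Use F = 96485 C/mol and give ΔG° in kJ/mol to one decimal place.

Au³⁺/Au (E° = +1.47 V) is the cathode; Zn²⁺/Zn (E° = -0.77 V) is the anode, so E°cell = +2.24 V.
Balancing electrons gives n = 6 (lcm of 3 and 2).
ΔG° = −nFE° = −(6)(96485)(+2.24) = -1,296,758 J = -1296.8 kJ/mol.

-1296.8 kJ/mol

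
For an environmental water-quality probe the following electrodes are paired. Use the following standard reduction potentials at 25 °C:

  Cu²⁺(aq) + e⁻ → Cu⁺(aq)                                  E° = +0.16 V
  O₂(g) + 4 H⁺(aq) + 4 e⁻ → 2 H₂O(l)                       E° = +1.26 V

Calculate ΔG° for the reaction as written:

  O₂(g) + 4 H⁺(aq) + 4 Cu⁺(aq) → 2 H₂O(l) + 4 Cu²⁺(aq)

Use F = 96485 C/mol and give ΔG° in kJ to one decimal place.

As written, O₂/H₂O is reduced (cathode) and Cu²⁺/Cu⁺ is oxidised (anode), so E°cell = (+1.26) − (+0.16) = +1.10 V.
Balancing electrons gives n = 4.
ΔG° = −nFE° = −(4)(96485)(+1.10) = -424,534 J = -424.5 kJ.

-424.5 kJ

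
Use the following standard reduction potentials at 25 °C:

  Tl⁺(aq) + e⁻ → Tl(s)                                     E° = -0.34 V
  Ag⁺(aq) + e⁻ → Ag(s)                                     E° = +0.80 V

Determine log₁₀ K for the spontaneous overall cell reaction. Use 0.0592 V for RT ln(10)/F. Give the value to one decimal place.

Cathode: Ag⁺/Ag; anode: Tl⁺/Tl. E°cell = +1.14 V, n = 1.
log K = nE°cell / 0.0592 = (1)(+1.14) / 0.0592 = 19.3.

19.3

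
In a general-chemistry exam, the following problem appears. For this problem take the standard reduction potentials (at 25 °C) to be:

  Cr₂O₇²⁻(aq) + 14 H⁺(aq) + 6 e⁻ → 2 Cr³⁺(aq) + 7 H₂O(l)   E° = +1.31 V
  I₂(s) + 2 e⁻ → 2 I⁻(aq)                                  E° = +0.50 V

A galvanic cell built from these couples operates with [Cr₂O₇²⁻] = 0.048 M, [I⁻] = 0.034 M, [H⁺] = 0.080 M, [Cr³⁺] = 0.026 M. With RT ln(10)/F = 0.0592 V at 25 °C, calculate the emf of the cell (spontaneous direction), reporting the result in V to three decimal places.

+0.590 V

Cr₂O₇²⁻/Cr³⁺ is the cathode (higher E°), I₂/I⁻ the anode: E°cell = +1.31 − (+0.50) = +0.81 V, n = 6.
Overall: Cr₂O₇²⁻(aq) + 14 H⁺(aq) + 6 I⁻(aq) → 2 Cr³⁺(aq) + 7 H₂O(l) + 3 I₂(s)
Q = [Cr³⁺]^2 / ([Cr₂O₇²⁻]·[H⁺]^14·[I⁻]^6); log Q = 22.317.
E = E° − (0.0592/n) log Q = +0.81 − (0.0592/6)(22.317) = +0.590 V.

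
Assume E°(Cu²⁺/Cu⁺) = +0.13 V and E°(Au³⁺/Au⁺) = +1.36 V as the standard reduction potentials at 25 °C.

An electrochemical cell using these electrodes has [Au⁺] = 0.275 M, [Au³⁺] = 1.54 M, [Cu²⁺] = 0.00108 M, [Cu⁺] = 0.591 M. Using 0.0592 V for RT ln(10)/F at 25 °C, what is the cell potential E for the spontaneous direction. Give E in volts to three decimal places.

Au³⁺/Au⁺ is the cathode (higher E°), Cu²⁺/Cu⁺ the anode: E°cell = +1.36 − (+0.13) = +1.23 V, n = 2.
Overall: Au³⁺(aq) + 2 Cu⁺(aq) → Au⁺(aq) + 2 Cu²⁺(aq)
Q = [Au⁺]·[Cu²⁺]^2 / ([Au³⁺]·[Cu⁺]^2); log Q = -6.225.
E = E° − (0.0592/n) log Q = +1.23 − (0.0592/2)(-6.225) = +1.414 V.

+1.414 V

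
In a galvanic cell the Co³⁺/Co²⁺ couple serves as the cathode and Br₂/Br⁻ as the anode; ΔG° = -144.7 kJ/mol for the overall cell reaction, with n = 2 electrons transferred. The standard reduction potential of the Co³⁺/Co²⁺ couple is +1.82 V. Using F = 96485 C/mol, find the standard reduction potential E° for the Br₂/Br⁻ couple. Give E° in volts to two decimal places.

+1.07 V

E°cell = −ΔG°/(nF) = −(-144.7×10³)/((2)(96485)) = +0.750 V.
Since Co³⁺/Co²⁺ is the cathode and Br₂/Br⁻ the anode, E°cell = E°(Co³⁺/Co²⁺) − E°(Br₂/Br⁻).
So E°(Br₂/Br⁻) = E°(Co³⁺/Co²⁺) − E°cell = (+1.82) − (+0.750) = +1.07 V.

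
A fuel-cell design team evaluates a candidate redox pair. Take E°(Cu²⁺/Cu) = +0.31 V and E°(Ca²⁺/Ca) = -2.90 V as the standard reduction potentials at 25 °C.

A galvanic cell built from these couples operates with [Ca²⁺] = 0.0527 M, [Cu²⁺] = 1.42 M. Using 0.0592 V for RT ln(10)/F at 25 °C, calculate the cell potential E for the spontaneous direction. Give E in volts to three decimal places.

Cu²⁺/Cu is the cathode (higher E°), Ca²⁺/Ca the anode: E°cell = +0.31 − (-2.90) = +3.21 V, n = 2.
Overall: Cu²⁺(aq) + Ca(s) → Cu(s) + Ca²⁺(aq)
Q = [Ca²⁺] / ([Cu²⁺]); log Q = -1.430.
E = E° − (0.0592/n) log Q = +3.21 − (0.0592/2)(-1.430) = +3.252 V.

+3.252 V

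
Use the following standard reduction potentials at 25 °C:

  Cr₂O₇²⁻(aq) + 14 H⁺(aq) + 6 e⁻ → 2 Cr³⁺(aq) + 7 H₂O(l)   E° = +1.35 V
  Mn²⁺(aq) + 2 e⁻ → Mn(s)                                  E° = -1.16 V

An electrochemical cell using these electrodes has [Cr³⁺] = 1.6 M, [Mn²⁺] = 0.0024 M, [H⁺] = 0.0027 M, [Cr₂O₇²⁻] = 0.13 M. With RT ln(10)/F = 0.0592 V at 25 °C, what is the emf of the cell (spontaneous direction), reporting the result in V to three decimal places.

Cr₂O₇²⁻/Cr³⁺ is the cathode (higher E°), Mn²⁺/Mn the anode: E°cell = +1.35 − (-1.16) = +2.51 V, n = 6.
Overall: Cr₂O₇²⁻(aq) + 14 H⁺(aq) + 3 Mn(s) → 2 Cr³⁺(aq) + 7 H₂O(l) + 3 Mn²⁺(aq)
Q = [Cr³⁺]^2·[Mn²⁺]^3 / ([Cr₂O₇²⁻]·[H⁺]^14); log Q = 29.396.
E = E° − (0.0592/n) log Q = +2.51 − (0.0592/6)(29.396) = +2.220 V.

+2.220 V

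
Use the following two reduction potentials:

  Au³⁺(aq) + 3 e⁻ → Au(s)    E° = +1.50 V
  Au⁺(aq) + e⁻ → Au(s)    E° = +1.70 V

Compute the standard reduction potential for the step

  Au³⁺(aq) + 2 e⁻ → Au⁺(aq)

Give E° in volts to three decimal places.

Sequential free energies add, so n₃E°₃ = n₁E°₁ + n₂E°₂.
With n₃ = 3, and the known step contributing 1×(+1.70) V, the unknown satisfies 2·E° = 3×(+1.50) − 1×(+1.70) = +2.800.
E° = +2.800 / 2 = +1.400 V.

+1.400 V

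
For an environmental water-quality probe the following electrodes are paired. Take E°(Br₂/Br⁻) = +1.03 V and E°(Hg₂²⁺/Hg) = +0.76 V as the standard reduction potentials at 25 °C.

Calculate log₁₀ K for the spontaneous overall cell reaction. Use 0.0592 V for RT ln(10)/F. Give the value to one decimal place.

Cathode: Br₂/Br⁻; anode: Hg₂²⁺/Hg. E°cell = +0.27 V, n = 2.
log K = nE°cell / 0.0592 = (2)(+0.27) / 0.0592 = 9.1.

9.1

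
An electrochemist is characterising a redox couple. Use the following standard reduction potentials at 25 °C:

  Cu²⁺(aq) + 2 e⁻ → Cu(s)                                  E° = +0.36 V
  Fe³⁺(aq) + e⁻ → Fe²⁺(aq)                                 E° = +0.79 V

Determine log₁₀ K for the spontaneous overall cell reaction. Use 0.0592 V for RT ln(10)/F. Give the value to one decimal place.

14.5

Cathode: Fe³⁺/Fe²⁺; anode: Cu²⁺/Cu. E°cell = +0.43 V, n = 2.
log K = nE°cell / 0.0592 = (2)(+0.43) / 0.0592 = 14.5.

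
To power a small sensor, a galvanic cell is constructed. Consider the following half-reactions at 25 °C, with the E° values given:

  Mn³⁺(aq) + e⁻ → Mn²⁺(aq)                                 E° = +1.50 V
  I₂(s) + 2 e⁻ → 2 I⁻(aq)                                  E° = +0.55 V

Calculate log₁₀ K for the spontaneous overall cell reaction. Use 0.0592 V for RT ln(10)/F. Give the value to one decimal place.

Cathode: Mn³⁺/Mn²⁺; anode: I₂/I⁻. E°cell = +0.95 V, n = 2.
log K = nE°cell / 0.0592 = (2)(+0.95) / 0.0592 = 32.1.

32.1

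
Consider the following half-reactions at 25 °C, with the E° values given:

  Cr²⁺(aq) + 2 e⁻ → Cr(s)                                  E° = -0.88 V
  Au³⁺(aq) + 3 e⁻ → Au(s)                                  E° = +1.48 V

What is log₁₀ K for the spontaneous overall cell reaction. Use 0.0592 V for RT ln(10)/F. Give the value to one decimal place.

239.2

Cathode: Au³⁺/Au; anode: Cr²⁺/Cr. E°cell = +2.36 V, n = 6.
log K = nE°cell / 0.0592 = (6)(+2.36) / 0.0592 = 239.2.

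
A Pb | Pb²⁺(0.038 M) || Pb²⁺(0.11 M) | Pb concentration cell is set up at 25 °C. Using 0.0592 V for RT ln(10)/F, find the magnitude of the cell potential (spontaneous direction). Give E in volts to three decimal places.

For a concentration cell E°cell = 0. The 0.11 M side is the cathode (reduction is favoured where [Pb²⁺] is higher).
With n = 2, E = −(0.0592/2) log([Pb²⁺]ₐₙ/[Pb²⁺]꜀ₐₜ) = −(0.0592/2) log(0.038/0.11) = −(0.0592/2)(-0.462) = +0.014 V.

+0.014 V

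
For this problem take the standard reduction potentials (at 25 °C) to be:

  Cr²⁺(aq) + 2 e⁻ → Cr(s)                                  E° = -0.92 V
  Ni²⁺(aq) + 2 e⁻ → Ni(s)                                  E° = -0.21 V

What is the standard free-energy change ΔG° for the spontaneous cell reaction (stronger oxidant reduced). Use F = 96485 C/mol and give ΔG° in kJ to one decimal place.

Ni²⁺/Ni (E° = -0.21 V) is the cathode; Cr²⁺/Cr (E° = -0.92 V) is the anode, so E°cell = +0.71 V.
Balancing electrons gives n = 2 (lcm of 2 and 2).
ΔG° = −nFE° = −(2)(96485)(+0.71) = -137,009 J = -137.0 kJ.

-137.0 kJ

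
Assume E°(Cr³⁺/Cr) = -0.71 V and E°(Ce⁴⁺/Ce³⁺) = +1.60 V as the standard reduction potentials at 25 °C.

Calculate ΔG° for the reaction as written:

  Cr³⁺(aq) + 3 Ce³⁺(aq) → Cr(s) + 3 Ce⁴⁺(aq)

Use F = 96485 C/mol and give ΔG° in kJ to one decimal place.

As written, Cr³⁺/Cr is reduced (cathode) and Ce⁴⁺/Ce³⁺ is oxidised (anode), so E°cell = (-0.71) − (+1.60) = -2.31 V.
Balancing electrons gives n = 3.
ΔG° = −nFE° = −(3)(96485)(-2.31) = 668,641 J = +668.6 kJ.

+668.6 kJ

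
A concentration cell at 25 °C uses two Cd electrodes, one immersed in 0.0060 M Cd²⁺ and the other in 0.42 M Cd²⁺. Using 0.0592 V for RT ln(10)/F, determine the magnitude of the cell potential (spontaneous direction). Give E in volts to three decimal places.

+0.055 V

For a concentration cell E°cell = 0. The 0.42 M side is the cathode (reduction is favoured where [Cd²⁺] is higher).
With n = 2, E = −(0.0592/2) log([Cd²⁺]ₐₙ/[Cd²⁺]꜀ₐₜ) = −(0.0592/2) log(0.006/0.42) = −(0.0592/2)(-1.845) = +0.055 V.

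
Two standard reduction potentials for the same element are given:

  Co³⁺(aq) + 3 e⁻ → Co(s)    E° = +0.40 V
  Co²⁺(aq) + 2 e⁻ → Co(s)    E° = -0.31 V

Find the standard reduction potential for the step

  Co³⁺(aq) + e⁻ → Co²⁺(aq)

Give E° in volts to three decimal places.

Sequential free energies add, so n₃E°₃ = n₁E°₁ + n₂E°₂.
With n₃ = 3, and the known step contributing 2×(-0.31) V, the unknown satisfies 1·E° = 3×(+0.40) − 2×(-0.31) = +1.820.
E° = +1.820 / 1 = +1.820 V.

+1.820 V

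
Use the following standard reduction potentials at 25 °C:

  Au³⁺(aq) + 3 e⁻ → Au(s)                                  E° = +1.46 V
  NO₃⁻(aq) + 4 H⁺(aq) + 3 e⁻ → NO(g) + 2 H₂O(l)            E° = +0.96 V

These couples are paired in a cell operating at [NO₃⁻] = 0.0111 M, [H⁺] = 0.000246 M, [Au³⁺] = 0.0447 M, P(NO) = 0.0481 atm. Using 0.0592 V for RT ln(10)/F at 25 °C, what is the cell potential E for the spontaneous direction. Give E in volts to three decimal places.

Au³⁺/Au is the cathode (higher E°), NO₃⁻/NO the anode: E°cell = +1.46 − (+0.96) = +0.50 V, n = 3.
Overall: Au³⁺(aq) + NO(g) + 2 H₂O(l) → Au(s) + NO₃⁻(aq) + 4 H⁺(aq)
Q = [NO₃⁻]·[H⁺]^4 / ([Au³⁺]·P(NO)); log Q = -13.723.
E = E° − (0.0592/n) log Q = +0.50 − (0.0592/3)(-13.723) = +0.771 V.

+0.771 V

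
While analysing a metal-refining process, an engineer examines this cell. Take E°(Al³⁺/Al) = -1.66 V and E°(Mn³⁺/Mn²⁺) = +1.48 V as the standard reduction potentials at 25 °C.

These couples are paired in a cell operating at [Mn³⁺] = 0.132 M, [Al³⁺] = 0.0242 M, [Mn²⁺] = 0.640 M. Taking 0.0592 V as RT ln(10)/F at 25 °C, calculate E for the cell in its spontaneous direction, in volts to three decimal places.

+3.131 V

Mn³⁺/Mn²⁺ is the cathode (higher E°), Al³⁺/Al the anode: E°cell = +1.48 − (-1.66) = +3.14 V, n = 3.
Overall: 3 Mn³⁺(aq) + Al(s) → 3 Mn²⁺(aq) + Al³⁺(aq)
Q = [Mn²⁺]^3·[Al³⁺] / ([Mn³⁺]^3); log Q = 0.441.
E = E° − (0.0592/n) log Q = +3.14 − (0.0592/3)(0.441) = +3.131 V.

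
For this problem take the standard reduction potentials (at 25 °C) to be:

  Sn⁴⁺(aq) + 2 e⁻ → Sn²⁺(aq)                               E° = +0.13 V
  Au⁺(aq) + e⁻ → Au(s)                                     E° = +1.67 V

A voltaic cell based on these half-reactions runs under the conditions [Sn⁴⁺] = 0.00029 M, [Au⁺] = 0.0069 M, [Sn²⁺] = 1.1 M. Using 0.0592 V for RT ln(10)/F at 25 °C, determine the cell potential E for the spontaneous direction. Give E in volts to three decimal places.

Au⁺/Au is the cathode (higher E°), Sn⁴⁺/Sn²⁺ the anode: E°cell = +1.67 − (+0.13) = +1.54 V, n = 2.
Overall: 2 Au⁺(aq) + Sn²⁺(aq) → 2 Au(s) + Sn⁴⁺(aq)
Q = [Sn⁴⁺] / ([Au⁺]^2·[Sn²⁺]); log Q = 0.743.
E = E° − (0.0592/n) log Q = +1.54 − (0.0592/2)(0.743) = +1.518 V.

+1.518 V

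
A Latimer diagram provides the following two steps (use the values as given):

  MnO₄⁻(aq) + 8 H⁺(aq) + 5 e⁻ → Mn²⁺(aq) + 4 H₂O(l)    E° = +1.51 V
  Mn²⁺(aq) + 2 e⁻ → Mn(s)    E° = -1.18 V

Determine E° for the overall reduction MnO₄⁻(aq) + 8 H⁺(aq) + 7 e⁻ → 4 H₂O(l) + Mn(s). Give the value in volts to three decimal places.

Since ΔG° = −nFE° is additive over sequential reductions, n₃E°₃ = n₁E°₁ + n₂E°₂.
E°₃ = (5×+1.51 + 2×-1.18) / 7 = (+5.190) / 7 = +0.741 V.

+0.741 V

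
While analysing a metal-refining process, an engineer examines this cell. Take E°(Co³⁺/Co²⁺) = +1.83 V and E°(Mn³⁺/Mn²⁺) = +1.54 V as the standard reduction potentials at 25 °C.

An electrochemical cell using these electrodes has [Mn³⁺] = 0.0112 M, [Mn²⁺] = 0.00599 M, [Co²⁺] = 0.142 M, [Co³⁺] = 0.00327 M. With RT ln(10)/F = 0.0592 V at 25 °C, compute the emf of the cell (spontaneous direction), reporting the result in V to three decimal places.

+0.177 V

Co³⁺/Co²⁺ is the cathode (higher E°), Mn³⁺/Mn²⁺ the anode: E°cell = +1.83 − (+1.54) = +0.29 V, n = 1.
Overall: Co³⁺(aq) + Mn²⁺(aq) → Co²⁺(aq) + Mn³⁺(aq)
Q = [Co²⁺]·[Mn³⁺] / ([Co³⁺]·[Mn²⁺]); log Q = 1.910.
E = E° − (0.0592/n) log Q = +0.29 − (0.0592/1)(1.910) = +0.177 V.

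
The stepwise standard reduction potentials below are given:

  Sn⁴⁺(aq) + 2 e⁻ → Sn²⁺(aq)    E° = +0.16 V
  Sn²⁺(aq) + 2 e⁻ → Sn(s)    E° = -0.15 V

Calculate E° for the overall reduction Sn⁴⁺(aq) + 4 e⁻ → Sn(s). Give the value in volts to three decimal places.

+0.005 V

Since ΔG° = −nFE° is additive over sequential reductions, n₃E°₃ = n₁E°₁ + n₂E°₂.
E°₃ = (2×+0.16 + 2×-0.15) / 4 = (+0.020) / 4 = +0.005 V.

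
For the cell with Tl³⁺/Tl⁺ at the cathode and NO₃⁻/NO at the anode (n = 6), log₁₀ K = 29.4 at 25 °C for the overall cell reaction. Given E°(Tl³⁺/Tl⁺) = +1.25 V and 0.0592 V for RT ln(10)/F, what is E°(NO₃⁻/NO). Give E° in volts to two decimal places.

+0.96 V

E°cell = (0.0592/n)·log K = (0.0592/6)(29.4) = +0.290 V.
Since Tl³⁺/Tl⁺ is the cathode and NO₃⁻/NO the anode, E°cell = E°(Tl³⁺/Tl⁺) − E°(NO₃⁻/NO).
So E°(NO₃⁻/NO) = E°(Tl³⁺/Tl⁺) − E°cell = (+1.25) − (+0.290) = +0.96 V.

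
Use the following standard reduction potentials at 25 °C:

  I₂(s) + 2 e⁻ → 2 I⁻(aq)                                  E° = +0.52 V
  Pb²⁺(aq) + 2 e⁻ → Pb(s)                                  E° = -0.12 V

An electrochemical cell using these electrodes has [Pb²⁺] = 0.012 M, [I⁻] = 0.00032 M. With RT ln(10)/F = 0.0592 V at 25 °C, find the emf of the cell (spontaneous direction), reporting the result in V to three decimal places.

I₂/I⁻ is the cathode (higher E°), Pb²⁺/Pb the anode: E°cell = +0.52 − (-0.12) = +0.64 V, n = 2.
Overall: I₂(s) + Pb(s) → 2 I⁻(aq) + Pb²⁺(aq)
Q = [I⁻]^2·[Pb²⁺]; log Q = -8.911.
E = E° − (0.0592/n) log Q = +0.64 − (0.0592/2)(-8.911) = +0.904 V.

+0.904 V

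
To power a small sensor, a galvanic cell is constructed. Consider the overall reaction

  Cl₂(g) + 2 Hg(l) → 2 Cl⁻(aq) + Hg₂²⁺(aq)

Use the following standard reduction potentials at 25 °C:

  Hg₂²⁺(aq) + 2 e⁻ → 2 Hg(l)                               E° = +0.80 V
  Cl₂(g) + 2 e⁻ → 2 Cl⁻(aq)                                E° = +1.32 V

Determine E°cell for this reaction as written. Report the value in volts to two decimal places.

The Cl₂/Cl⁻ couple has the higher reduction potential, so it is the cathode; Hg₂²⁺/Hg is oxidised at the anode.
E°cell = E°(cathode) − E°(anode) = (+1.32) − (+0.80) = +0.52 V.
Since E°cell > 0, the reaction is spontaneous under standard conditions.

+0.52 V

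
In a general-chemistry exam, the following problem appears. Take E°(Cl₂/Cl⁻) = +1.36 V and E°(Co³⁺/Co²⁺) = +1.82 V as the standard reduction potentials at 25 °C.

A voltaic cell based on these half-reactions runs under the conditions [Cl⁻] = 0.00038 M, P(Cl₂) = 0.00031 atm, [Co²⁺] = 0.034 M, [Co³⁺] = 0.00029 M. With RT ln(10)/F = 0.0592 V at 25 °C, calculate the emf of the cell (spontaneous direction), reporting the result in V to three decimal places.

+0.239 V

Co³⁺/Co²⁺ is the cathode (higher E°), Cl₂/Cl⁻ the anode: E°cell = +1.82 − (+1.36) = +0.46 V, n = 2.
Overall: 2 Co³⁺(aq) + 2 Cl⁻(aq) → 2 Co²⁺(aq) + Cl₂(g)
Q = [Co²⁺]^2·P(Cl₂) / ([Co³⁺]^2·[Cl⁻]^2); log Q = 7.470.
E = E° − (0.0592/n) log Q = +0.46 − (0.0592/2)(7.470) = +0.239 V.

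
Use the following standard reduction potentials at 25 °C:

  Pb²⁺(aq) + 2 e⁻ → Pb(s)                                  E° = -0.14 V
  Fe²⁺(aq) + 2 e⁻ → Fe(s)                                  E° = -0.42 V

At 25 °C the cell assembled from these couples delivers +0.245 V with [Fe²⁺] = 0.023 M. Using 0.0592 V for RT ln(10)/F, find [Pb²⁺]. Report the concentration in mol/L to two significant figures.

0.0015 M

Pb²⁺/Pb is the cathode, Fe²⁺/Fe the anode: E°cell = +0.28 V, n = 2.
Overall reaction: Pb²⁺(aq) + Fe(s) → Pb(s) + Fe²⁺(aq); Q = [Fe²⁺]^1/[Pb²⁺]^1.
From E = E° − (0.0592/n) log Q: log Q = (E° − E)·n/0.0592 = (+0.28 − (+0.245))·2/0.0592 = 1.1824.
So 1·log[Pb²⁺] = 1·log(0.023) − log Q = -1.6383 − (1.1824) = -2.8207; [Pb²⁺] = 10^(-2.8207) ≈ 0.0015 M.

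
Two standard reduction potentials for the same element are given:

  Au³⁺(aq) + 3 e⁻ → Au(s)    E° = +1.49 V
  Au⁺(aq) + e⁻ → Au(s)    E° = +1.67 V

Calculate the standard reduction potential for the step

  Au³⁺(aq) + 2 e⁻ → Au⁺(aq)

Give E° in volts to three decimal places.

Sequential free energies add, so n₃E°₃ = n₁E°₁ + n₂E°₂.
With n₃ = 3, and the known step contributing 1×(+1.67) V, the unknown satisfies 2·E° = 3×(+1.49) − 1×(+1.67) = +2.800.
E° = +2.800 / 2 = +1.400 V.

+1.400 V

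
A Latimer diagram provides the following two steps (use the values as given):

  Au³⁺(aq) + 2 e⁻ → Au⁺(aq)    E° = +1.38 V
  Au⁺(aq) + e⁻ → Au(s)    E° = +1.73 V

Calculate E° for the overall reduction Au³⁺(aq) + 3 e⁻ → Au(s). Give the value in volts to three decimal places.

Since ΔG° = −nFE° is additive over sequential reductions, n₃E°₃ = n₁E°₁ + n₂E°₂.
E°₃ = (2×+1.38 + 1×+1.73) / 3 = (+4.490) / 3 = +1.497 V.

+1.497 V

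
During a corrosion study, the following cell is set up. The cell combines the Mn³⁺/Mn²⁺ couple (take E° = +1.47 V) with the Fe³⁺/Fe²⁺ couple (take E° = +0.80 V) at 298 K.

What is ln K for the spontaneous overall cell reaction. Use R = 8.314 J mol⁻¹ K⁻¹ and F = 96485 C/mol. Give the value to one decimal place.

26.1

Cathode: Mn³⁺/Mn²⁺; anode: Fe³⁺/Fe²⁺. E°cell = (+1.47) − (+0.80) = +0.67 V, with n = 1.
ΔG° = −nFE° = −RT ln K, so ln K = nFE°/(RT) = (1)(96485)(+0.67) / ((8.314)(298)) = 26.092.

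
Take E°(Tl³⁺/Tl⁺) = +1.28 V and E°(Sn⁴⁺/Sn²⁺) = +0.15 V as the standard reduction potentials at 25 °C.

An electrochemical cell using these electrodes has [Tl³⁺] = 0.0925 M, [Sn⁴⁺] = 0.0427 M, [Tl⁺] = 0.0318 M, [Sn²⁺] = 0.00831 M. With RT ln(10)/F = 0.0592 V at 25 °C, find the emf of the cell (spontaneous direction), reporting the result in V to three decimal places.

+1.123 V

Tl³⁺/Tl⁺ is the cathode (higher E°), Sn⁴⁺/Sn²⁺ the anode: E°cell = +1.28 − (+0.15) = +1.13 V, n = 2.
Overall: Tl³⁺(aq) + Sn²⁺(aq) → Tl⁺(aq) + Sn⁴⁺(aq)
Q = [Tl⁺]·[Sn⁴⁺] / ([Tl³⁺]·[Sn²⁺]); log Q = 0.247.
E = E° − (0.0592/n) log Q = +1.13 − (0.0592/2)(0.247) = +1.123 V.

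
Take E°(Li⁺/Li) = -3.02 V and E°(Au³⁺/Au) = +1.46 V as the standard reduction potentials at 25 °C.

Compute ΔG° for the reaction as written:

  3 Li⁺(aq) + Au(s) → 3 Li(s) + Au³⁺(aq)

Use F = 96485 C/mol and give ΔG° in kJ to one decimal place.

As written, Li⁺/Li is reduced (cathode) and Au³⁺/Au is oxidised (anode), so E°cell = (-3.02) − (+1.46) = -4.48 V.
Balancing electrons gives n = 3.
ΔG° = −nFE° = −(3)(96485)(-4.48) = 1,296,758 J = +1296.8 kJ.

+1296.8 kJ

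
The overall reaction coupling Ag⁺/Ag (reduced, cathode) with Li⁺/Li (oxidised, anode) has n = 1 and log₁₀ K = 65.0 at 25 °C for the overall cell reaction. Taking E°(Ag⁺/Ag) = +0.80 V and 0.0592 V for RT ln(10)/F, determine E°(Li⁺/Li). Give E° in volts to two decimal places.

E°cell = (0.0592/n)·log K = (0.0592/1)(65.0) = +3.848 V.
Since Ag⁺/Ag is the cathode and Li⁺/Li the anode, E°cell = E°(Ag⁺/Ag) − E°(Li⁺/Li).
So E°(Li⁺/Li) = E°(Ag⁺/Ag) − E°cell = (+0.80) − (+3.848) = -3.05 V.

-3.05 V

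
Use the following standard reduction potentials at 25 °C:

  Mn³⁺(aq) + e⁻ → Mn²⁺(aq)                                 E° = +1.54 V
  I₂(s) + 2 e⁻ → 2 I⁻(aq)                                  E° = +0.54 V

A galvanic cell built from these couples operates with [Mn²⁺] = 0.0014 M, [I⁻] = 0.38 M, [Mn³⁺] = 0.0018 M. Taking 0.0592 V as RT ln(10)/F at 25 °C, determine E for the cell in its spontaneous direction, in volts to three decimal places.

Mn³⁺/Mn²⁺ is the cathode (higher E°), I₂/I⁻ the anode: E°cell = +1.54 − (+0.54) = +1.00 V, n = 2.
Overall: 2 Mn³⁺(aq) + 2 I⁻(aq) → 2 Mn²⁺(aq) + I₂(s)
Q = [Mn²⁺]^2 / ([Mn³⁺]^2·[I⁻]^2); log Q = 0.622.
E = E° − (0.0592/n) log Q = +1.00 − (0.0592/2)(0.622) = +0.982 V.

+0.982 V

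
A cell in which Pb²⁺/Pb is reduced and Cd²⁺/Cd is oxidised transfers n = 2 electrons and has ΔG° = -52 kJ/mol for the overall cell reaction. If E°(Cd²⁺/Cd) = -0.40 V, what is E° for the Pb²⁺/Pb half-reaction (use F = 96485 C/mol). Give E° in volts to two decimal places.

-0.13 V

E°cell = −ΔG°/(nF) = −(-52×10³)/((2)(96485)) = +0.269 V.
Since Pb²⁺/Pb is the cathode and Cd²⁺/Cd the anode, E°cell = E°(Pb²⁺/Pb) − E°(Cd²⁺/Cd).
So E°(Pb²⁺/Pb) = E°cell + E°(Cd²⁺/Cd) = +0.269 + (-0.40) = -0.13 V.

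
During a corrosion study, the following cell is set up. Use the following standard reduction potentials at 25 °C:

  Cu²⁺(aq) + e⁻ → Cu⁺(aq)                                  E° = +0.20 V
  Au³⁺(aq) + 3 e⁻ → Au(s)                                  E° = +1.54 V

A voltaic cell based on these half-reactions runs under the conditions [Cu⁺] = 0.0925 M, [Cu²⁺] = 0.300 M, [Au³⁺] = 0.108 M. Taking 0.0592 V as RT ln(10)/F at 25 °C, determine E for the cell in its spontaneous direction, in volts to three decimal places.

Au³⁺/Au is the cathode (higher E°), Cu²⁺/Cu⁺ the anode: E°cell = +1.54 − (+0.20) = +1.34 V, n = 3.
Overall: Au³⁺(aq) + 3 Cu⁺(aq) → Au(s) + 3 Cu²⁺(aq)
Q = [Cu²⁺]^3 / ([Au³⁺]·[Cu⁺]^3); log Q = 2.500.
E = E° − (0.0592/n) log Q = +1.34 − (0.0592/3)(2.500) = +1.291 V.

+1.291 V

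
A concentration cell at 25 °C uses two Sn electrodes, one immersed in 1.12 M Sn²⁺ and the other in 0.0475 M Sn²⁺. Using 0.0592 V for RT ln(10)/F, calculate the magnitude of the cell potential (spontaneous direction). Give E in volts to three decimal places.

+0.041 V

For a concentration cell E°cell = 0. The 1.12 M side is the cathode (reduction is favoured where [Sn²⁺] is higher).
With n = 2, E = −(0.0592/2) log([Sn²⁺]ₐₙ/[Sn²⁺]꜀ₐₜ) = −(0.0592/2) log(0.0475/1.12) = −(0.0592/2)(-1.373) = +0.041 V.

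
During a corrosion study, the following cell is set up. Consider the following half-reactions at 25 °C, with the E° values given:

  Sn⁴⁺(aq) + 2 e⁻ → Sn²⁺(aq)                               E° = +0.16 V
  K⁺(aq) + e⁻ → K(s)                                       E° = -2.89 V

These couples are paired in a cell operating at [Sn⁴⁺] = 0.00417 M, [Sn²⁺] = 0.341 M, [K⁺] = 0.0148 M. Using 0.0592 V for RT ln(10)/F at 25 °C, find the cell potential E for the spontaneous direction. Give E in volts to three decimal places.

+3.102 V

Sn⁴⁺/Sn²⁺ is the cathode (higher E°), K⁺/K the anode: E°cell = +0.16 − (-2.89) = +3.05 V, n = 2.
Overall: Sn⁴⁺(aq) + 2 K(s) → Sn²⁺(aq) + 2 K⁺(aq)
Q = [Sn²⁺]·[K⁺]^2 / ([Sn⁴⁺]); log Q = -1.747.
E = E° − (0.0592/n) log Q = +3.05 − (0.0592/2)(-1.747) = +3.102 V.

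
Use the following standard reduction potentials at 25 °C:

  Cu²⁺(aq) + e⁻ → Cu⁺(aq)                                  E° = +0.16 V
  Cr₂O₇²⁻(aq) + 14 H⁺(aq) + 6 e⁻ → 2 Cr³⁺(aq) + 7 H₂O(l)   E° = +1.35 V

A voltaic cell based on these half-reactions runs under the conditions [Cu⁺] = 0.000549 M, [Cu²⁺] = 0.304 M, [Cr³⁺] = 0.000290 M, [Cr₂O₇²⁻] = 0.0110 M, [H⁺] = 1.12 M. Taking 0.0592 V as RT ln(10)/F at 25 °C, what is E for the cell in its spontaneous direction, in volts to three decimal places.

Cr₂O₇²⁻/Cr³⁺ is the cathode (higher E°), Cu²⁺/Cu⁺ the anode: E°cell = +1.35 − (+0.16) = +1.19 V, n = 6.
Overall: Cr₂O₇²⁻(aq) + 14 H⁺(aq) + 6 Cu⁺(aq) → 2 Cr³⁺(aq) + 7 H₂O(l) + 6 Cu²⁺(aq)
Q = [Cr³⁺]^2·[Cu²⁺]^6 / ([Cr₂O₇²⁻]·[H⁺]^14·[Cu⁺]^6); log Q = 10.654.
E = E° − (0.0592/n) log Q = +1.19 − (0.0592/6)(10.654) = +1.085 V.

+1.085 V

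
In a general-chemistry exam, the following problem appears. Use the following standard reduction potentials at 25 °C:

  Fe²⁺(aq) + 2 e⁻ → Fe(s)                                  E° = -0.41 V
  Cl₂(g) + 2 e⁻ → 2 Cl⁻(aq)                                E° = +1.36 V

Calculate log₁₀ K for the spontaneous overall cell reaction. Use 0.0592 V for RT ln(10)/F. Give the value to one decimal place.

Cathode: Cl₂/Cl⁻; anode: Fe²⁺/Fe. E°cell = +1.77 V, n = 2.
log K = nE°cell / 0.0592 = (2)(+1.77) / 0.0592 = 59.8.

59.8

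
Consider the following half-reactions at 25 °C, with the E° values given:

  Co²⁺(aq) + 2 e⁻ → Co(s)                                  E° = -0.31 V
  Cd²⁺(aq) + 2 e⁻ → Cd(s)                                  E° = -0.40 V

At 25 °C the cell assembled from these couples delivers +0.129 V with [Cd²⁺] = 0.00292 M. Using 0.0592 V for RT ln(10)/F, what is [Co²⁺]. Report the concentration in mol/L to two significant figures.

0.061 M

Co²⁺/Co is the cathode, Cd²⁺/Cd the anode: E°cell = +0.09 V, n = 2.
Overall reaction: Co²⁺(aq) + Cd(s) → Co(s) + Cd²⁺(aq); Q = [Cd²⁺]^1/[Co²⁺]^1.
From E = E° − (0.0592/n) log Q: log Q = (E° − E)·n/0.0592 = (+0.09 − (+0.129))·2/0.0592 = -1.3176.
So 1·log[Co²⁺] = 1·log(0.00292) − log Q = -2.5346 − (-1.3176) = -1.2170; [Co²⁺] = 10^(-1.2170) ≈ 0.061 M.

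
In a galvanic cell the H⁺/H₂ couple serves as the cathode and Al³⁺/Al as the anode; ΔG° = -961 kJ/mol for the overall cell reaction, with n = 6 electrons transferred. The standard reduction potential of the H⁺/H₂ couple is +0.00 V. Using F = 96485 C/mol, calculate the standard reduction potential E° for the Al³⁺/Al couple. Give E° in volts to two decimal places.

-1.66 V

E°cell = −ΔG°/(nF) = −(-961×10³)/((6)(96485)) = +1.660 V.
Since H⁺/H₂ is the cathode and Al³⁺/Al the anode, E°cell = E°(H⁺/H₂) − E°(Al³⁺/Al).
So E°(Al³⁺/Al) = E°(H⁺/H₂) − E°cell = (+0.00) − (+1.660) = -1.66 V.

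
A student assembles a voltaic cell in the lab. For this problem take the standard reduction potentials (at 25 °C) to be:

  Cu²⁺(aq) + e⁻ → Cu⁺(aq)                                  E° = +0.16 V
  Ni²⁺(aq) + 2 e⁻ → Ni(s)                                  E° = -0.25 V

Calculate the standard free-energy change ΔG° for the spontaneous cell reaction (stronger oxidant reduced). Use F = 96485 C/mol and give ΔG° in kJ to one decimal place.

-79.1 kJ

Cu²⁺/Cu⁺ (E° = +0.16 V) is the cathode; Ni²⁺/Ni (E° = -0.25 V) is the anode, so E°cell = +0.41 V.
Balancing electrons gives n = 2 (lcm of 1 and 2).
ΔG° = −nFE° = −(2)(96485)(+0.41) = -79,118 J = -79.1 kJ.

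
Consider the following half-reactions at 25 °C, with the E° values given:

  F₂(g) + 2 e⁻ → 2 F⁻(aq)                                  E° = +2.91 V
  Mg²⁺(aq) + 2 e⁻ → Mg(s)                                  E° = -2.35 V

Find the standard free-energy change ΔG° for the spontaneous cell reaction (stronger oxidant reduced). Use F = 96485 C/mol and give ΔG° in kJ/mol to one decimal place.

-1015.0 kJ/mol

F₂/F⁻ (E° = +2.91 V) is the cathode; Mg²⁺/Mg (E° = -2.35 V) is the anode, so E°cell = +5.26 V.
Balancing electrons gives n = 2 (lcm of 2 and 2).
ΔG° = −nFE° = −(2)(96485)(+5.26) = -1,015,022 J = -1015.0 kJ/mol.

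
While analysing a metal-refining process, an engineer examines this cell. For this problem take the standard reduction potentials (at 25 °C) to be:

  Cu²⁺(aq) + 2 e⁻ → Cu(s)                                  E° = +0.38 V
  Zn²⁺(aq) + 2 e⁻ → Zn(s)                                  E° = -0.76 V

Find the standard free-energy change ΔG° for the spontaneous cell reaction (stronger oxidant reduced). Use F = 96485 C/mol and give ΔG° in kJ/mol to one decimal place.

-220.0 kJ/mol

Cu²⁺/Cu (E° = +0.38 V) is the cathode; Zn²⁺/Zn (E° = -0.76 V) is the anode, so E°cell = +1.14 V.
Balancing electrons gives n = 2 (lcm of 2 and 2).
ΔG° = −nFE° = −(2)(96485)(+1.14) = -219,986 J = -220.0 kJ/mol.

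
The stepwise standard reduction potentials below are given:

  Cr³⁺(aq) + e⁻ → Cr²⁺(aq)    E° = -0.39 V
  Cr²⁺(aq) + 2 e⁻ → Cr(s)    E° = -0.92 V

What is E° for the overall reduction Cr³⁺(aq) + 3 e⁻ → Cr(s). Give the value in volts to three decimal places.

Adding the free-energy changes (−nFE°) of the two steps gives −n₃FE°₃ = −n₁FE°₁ − n₂FE°₂.
E°₃ = (1×-0.39 + 2×-0.92) / 3 = (-2.230) / 3 = -0.743 V.

-0.743 V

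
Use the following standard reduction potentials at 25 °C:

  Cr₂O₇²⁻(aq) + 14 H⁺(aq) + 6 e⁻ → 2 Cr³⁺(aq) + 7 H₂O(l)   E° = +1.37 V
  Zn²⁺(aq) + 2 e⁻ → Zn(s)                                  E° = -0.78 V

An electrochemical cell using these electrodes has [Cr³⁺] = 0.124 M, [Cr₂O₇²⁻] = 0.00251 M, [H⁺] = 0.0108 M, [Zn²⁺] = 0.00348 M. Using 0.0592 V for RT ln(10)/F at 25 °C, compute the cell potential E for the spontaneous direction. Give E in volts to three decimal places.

Cr₂O₇²⁻/Cr³⁺ is the cathode (higher E°), Zn²⁺/Zn the anode: E°cell = +1.37 − (-0.78) = +2.15 V, n = 6.
Overall: Cr₂O₇²⁻(aq) + 14 H⁺(aq) + 3 Zn(s) → 2 Cr³⁺(aq) + 7 H₂O(l) + 3 Zn²⁺(aq)
Q = [Cr³⁺]^2·[Zn²⁺]^3 / ([Cr₂O₇²⁻]·[H⁺]^14); log Q = 20.944.
E = E° − (0.0592/n) log Q = +2.15 − (0.0592/6)(20.944) = +1.943 V.

+1.943 V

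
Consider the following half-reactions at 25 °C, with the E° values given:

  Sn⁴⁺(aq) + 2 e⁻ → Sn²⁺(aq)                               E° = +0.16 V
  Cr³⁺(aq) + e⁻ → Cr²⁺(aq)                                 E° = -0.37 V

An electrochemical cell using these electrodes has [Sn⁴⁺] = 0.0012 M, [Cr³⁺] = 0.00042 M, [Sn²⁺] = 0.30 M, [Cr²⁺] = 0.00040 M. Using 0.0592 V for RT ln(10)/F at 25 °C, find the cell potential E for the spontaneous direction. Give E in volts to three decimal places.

+0.458 V

Sn⁴⁺/Sn²⁺ is the cathode (higher E°), Cr³⁺/Cr²⁺ the anode: E°cell = +0.16 − (-0.37) = +0.53 V, n = 2.
Overall: Sn⁴⁺(aq) + 2 Cr²⁺(aq) → Sn²⁺(aq) + 2 Cr³⁺(aq)
Q = [Sn²⁺]·[Cr³⁺]^2 / ([Sn⁴⁺]·[Cr²⁺]^2); log Q = 2.440.
E = E° − (0.0592/n) log Q = +0.53 − (0.0592/2)(2.440) = +0.458 V.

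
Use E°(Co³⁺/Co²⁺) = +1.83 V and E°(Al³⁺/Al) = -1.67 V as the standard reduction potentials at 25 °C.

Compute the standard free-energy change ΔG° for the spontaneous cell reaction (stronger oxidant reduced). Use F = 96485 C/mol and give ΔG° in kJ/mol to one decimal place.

Co³⁺/Co²⁺ (E° = +1.83 V) is the cathode; Al³⁺/Al (E° = -1.67 V) is the anode, so E°cell = +3.50 V.
Balancing electrons gives n = 3 (lcm of 1 and 3).
ΔG° = −nFE° = −(3)(96485)(+3.50) = -1,013,092 J = -1013.1 kJ/mol.

-1013.1 kJ/mol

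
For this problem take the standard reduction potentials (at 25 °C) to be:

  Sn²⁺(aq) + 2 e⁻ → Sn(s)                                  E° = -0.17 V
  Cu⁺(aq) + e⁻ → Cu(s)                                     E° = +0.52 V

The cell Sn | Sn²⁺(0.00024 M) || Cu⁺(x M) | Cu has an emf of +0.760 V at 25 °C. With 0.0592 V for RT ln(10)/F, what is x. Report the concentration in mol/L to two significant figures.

Cu⁺/Cu is the cathode, Sn²⁺/Sn the anode: E°cell = +0.69 V, n = 2.
Overall reaction: 2 Cu⁺(aq) + Sn(s) → 2 Cu(s) + Sn²⁺(aq); Q = [Sn²⁺]^1/[Cu⁺]^2.
From E = E° − (0.0592/n) log Q: log Q = (E° − E)·n/0.0592 = (+0.69 − (+0.760))·2/0.0592 = -2.3649.
So 2·log[Cu⁺] = 1·log(0.00024) − log Q = -3.6198 − (-2.3649) = -1.2549; log[Cu⁺] = -1.2549 / 2 = -0.6274; [Cu⁺] = 10^(-0.6274) ≈ 0.24 M.

0.24 M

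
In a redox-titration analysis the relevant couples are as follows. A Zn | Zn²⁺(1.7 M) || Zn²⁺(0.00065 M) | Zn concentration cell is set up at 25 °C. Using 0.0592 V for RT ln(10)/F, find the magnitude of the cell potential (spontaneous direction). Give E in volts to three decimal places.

For a concentration cell E°cell = 0. The 1.7 M side is the cathode (reduction is favoured where [Zn²⁺] is higher).
With n = 2, E = −(0.0592/2) log([Zn²⁺]ₐₙ/[Zn²⁺]꜀ₐₜ) = −(0.0592/2) log(0.00065/1.7) = −(0.0592/2)(-3.418) = +0.101 V.

+0.101 V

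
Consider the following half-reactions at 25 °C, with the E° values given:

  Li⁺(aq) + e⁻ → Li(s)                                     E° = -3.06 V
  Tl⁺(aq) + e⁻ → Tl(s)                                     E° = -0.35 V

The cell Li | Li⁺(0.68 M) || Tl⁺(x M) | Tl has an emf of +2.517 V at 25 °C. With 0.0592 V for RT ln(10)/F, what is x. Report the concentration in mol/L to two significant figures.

Tl⁺/Tl is the cathode, Li⁺/Li the anode: E°cell = +2.71 V, n = 1.
Overall reaction: Tl⁺(aq) + Li(s) → Tl(s) + Li⁺(aq); Q = [Li⁺]^1/[Tl⁺]^1.
From E = E° − (0.0592/n) log Q: log Q = (E° − E)·n/0.0592 = (+2.71 − (+2.517))·1/0.0592 = 3.2601.
So 1·log[Tl⁺] = 1·log(0.68) − log Q = -0.1675 − (3.2601) = -3.4276; [Tl⁺] = 10^(-3.4276) ≈ 0.00037 M.

0.00037 M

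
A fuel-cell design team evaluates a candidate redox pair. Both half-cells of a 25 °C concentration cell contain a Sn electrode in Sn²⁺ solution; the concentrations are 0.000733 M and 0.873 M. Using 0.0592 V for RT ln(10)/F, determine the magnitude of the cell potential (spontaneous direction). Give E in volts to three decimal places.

+0.091 V

For a concentration cell E°cell = 0. The 0.873 M side is the cathode (reduction is favoured where [Sn²⁺] is higher).
With n = 2, E = −(0.0592/2) log([Sn²⁺]ₐₙ/[Sn²⁺]꜀ₐₜ) = −(0.0592/2) log(0.000733/0.873) = −(0.0592/2)(-3.076) = +0.091 V.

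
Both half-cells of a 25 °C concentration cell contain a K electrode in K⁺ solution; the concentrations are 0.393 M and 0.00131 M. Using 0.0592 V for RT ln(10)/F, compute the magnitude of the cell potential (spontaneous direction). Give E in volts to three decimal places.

+0.147 V

For a concentration cell E°cell = 0. The 0.393 M side is the cathode (reduction is favoured where [K⁺] is higher).
With n = 1, E = −(0.0592/1) log([K⁺]ₐₙ/[K⁺]꜀ₐₜ) = −(0.0592/1) log(0.00131/0.393) = −(0.0592/1)(-2.477) = +0.147 V.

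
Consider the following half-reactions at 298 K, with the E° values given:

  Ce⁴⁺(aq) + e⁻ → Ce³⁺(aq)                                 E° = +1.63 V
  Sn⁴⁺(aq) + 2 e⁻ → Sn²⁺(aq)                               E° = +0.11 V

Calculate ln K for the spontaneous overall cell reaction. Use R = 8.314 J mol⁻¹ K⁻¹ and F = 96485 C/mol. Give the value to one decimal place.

118.4

Cathode: Ce⁴⁺/Ce³⁺; anode: Sn⁴⁺/Sn²⁺. E°cell = (+1.63) − (+0.11) = +1.52 V, with n = 2.
ΔG° = −nFE° = −RT ln K, so ln K = nFE°/(RT) = (2)(96485)(+1.52) / ((8.314)(298)) = 118.388.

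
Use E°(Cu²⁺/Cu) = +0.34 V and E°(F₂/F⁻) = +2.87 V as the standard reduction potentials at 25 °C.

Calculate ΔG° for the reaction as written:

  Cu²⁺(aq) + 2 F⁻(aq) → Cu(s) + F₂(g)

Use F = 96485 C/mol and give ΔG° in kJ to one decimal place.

As written, Cu²⁺/Cu is reduced (cathode) and F₂/F⁻ is oxidised (anode), so E°cell = (+0.34) − (+2.87) = -2.53 V.
Balancing electrons gives n = 2.
ΔG° = −nFE° = −(2)(96485)(-2.53) = 488,214 J = +488.2 kJ.

+488.2 kJ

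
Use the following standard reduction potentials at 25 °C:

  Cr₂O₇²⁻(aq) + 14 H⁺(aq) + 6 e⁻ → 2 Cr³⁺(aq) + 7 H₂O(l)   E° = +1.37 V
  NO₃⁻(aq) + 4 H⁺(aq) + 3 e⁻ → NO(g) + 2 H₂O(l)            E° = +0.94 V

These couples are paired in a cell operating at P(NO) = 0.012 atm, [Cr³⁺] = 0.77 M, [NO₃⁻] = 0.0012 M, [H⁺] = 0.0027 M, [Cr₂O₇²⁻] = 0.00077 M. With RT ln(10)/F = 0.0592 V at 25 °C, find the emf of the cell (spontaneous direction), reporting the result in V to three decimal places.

+0.269 V

Cr₂O₇²⁻/Cr³⁺ is the cathode (higher E°), NO₃⁻/NO the anode: E°cell = +1.37 − (+0.94) = +0.43 V, n = 6.
Overall: Cr₂O₇²⁻(aq) + 6 H⁺(aq) + 2 NO(g) → 2 Cr³⁺(aq) + 3 H₂O(l) + 2 NO₃⁻(aq)
Q = [Cr³⁺]^2·[NO₃⁻]^2 / ([Cr₂O₇²⁻]·[H⁺]^6·P(NO)^2); log Q = 16.298.
E = E° − (0.0592/n) log Q = +0.43 − (0.0592/6)(16.298) = +0.269 V.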